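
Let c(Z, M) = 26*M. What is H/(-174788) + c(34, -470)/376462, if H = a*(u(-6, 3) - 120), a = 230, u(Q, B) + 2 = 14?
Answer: 901925840/8225130007 ≈ 0.10965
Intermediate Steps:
u(Q, B) = 12 (u(Q, B) = -2 + 14 = 12)
H = -24840 (H = 230*(12 - 120) = 230*(-108) = -24840)
H/(-174788) + c(34, -470)/376462 = -24840/(-174788) + (26*(-470))/376462 = -24840*(-1/174788) - 12220*1/376462 = 6210/43697 - 6110/188231 = 901925840/8225130007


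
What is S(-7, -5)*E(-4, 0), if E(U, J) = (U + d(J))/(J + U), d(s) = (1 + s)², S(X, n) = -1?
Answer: -¾ ≈ -0.75000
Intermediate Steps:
E(U, J) = (U + (1 + J)²)/(J + U)
S(-7, -5)*E(-4, 0) = -(-4 + (1 + 0)²)/(0 - 4) = -(-4 + 1²)/(-4) = -(-1)*(-4 + 1)/4 = -(-1)*(-3)/4 = -1*¾ = -¾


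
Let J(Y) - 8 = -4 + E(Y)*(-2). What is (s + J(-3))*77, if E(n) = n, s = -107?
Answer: -7469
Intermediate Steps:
J(Y) = 4 - 2*Y (J(Y) = 8 + (-4 + Y*(-2)) = 8 + (-4 - 2*Y) = 4 - 2*Y)
(s + J(-3))*77 = (-107 + (4 - 2*(-3)))*77 = (-107 + (4 + 6))*77 = (-107 + 10)*77 = -97*77 = -7469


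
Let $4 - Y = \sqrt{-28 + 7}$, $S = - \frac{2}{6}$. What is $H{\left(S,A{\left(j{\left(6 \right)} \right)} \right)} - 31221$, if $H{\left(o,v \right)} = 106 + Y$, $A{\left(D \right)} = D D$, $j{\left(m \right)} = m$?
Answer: $-31111 - i \sqrt{21} \approx -31111.0 - 4.5826 i$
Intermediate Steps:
$A{\left(D \right)} = D^{2}$
$S = - \frac{1}{3}$ ($S = \left(-2\right) \frac{1}{6} = - \frac{1}{3} \approx -0.33333$)
$Y = 4 - i \sqrt{21}$ ($Y = 4 - \sqrt{-28 + 7} = 4 - \sqrt{-21} = 4 - i \sqrt{21} \approx 4.0 - 4.5826 i$)
$H{\left(o,v \right)} = 110 - i \sqrt{21}$ ($H{\left(o,v \right)} = 106 + \left(4 - i \sqrt{21}\right) = 110 - i \sqrt{21}$)
$H{\left(S,A{\left(j{\left(6 \right)} \right)} \right)} - 31221 = \left(110 - i \sqrt{21}\right) - 31221 = -31111 - i \sqrt{21}$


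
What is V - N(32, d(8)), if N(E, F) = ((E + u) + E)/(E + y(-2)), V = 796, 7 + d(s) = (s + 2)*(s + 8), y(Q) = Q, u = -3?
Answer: 23819/30 ≈ 793.97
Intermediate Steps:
d(s) = -7 + (2 + s)*(8 + s) (d(s) = -7 + (s + 2)*(s + 8) = -7 + (2 + s)*(8 + s))
N(E, F) = (-3 + 2*E)/(-2 + E) (N(E, F) = ((E - 3) + E)/(E - 2) = ((-3 + E) + E)/(-2 + E) = (-3 + 2*E)/(-2 + E))
V - N(32, d(8)) = 796 - (-3 + 2*32)/(-2 + 32) = 796 - (-3 + 64)/30 = 796 - 61/30 = 23819/30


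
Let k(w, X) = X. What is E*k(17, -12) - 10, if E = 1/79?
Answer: -802/79 ≈ -10.152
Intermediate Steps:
E = 1/79 ≈ 0.012658
E*k(17, -12) - 10 = (1/79)*(-12) - 10 = -12/79 - 10 = -802/79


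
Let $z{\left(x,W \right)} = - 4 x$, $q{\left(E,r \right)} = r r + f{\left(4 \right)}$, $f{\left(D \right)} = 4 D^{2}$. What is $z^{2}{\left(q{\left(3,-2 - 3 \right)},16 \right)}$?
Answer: $126736$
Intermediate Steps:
$q{\left(E,r \right)} = 64 + r^{2}$ ($q{\left(E,r \right)} = r r + 4 \cdot 4^{2} = r^{2} + 4 \cdot 16 = r^{2} + 64 = 64 + r^{2}$)
$z^{2}{\left(q{\left(3,-2 - 3 \right)},16 \right)} = \left(- 4 \left(64 + \left(-2 - 3\right)^{2}\right)\right)^{2} = \left(- 4 \left(64 + \left(-5\right)^{2}\right)\right)^{2} = \left(- 4 \left(64 + 25\right)\right)^{2} = \left(\left(-4\right) 89\right)^{2} = \left(-356\right)^{2} = 126736$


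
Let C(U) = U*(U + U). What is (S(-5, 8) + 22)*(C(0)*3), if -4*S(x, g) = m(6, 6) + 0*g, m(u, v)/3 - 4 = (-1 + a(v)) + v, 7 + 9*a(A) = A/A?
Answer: 0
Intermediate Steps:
C(U) = 2*U² (C(U) = U*(2*U) = 2*U²)
a(A) = -⅔ (a(A) = -7/9 + (A/A)/9 = -7/9 + (⅑)*1 = -7/9 + ⅑ = -⅔)
m(u, v) = 7 + 3*v (m(u, v) = 12 + 3*((-1 - ⅔) + v) = 12 + 3*(-5/3 + v) = 12 + (-5 + 3*v) = 7 + 3*v)
S(x, g) = -25/4 (S(x, g) = -((7 + 3*6) + 0*g)/4 = -((7 + 18) + 0)/4 = -(25 + 0)/4 = -¼*25 = -25/4)
(S(-5, 8) + 22)*(C(0)*3) = (-25/4 + 22)*((2*0²)*3) = 63*((2*0)*3)/4 = 63*(0*3)/4 = (63/4)*0 = 0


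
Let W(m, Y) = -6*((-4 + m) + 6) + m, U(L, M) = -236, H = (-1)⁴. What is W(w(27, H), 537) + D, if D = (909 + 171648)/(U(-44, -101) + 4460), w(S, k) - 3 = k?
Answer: 1133/128 ≈ 8.8516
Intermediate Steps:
H = 1
w(S, k) = 3 + k
W(m, Y) = -12 - 5*m (W(m, Y) = -6*(2 + m) + m = (-12 - 6*m) + m = -12 - 5*m)
D = 5229/128 (D = (909 + 171648)/(-236 + 4460) = 172557/4224 = 172557*(1/4224) = 5229/128 ≈ 40.852)
W(w(27, H), 537) + D = (-12 - 5*(3 + 1)) + 5229/128 = (-12 - 5*4) + 5229/128 = (-12 - 20) + 5229/128 = -32 + 5229/128 = 1133/128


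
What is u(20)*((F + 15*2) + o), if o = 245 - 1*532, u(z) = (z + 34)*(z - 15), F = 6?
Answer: -67770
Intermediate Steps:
u(z) = (-15 + z)*(34 + z) (u(z) = (34 + z)*(-15 + z) = (-15 + z)*(34 + z))
o = -287 (o = 245 - 532 = -287)
u(20)*((F + 15*2) + o) = (-510 + 20**2 + 19*20)*((6 + 15*2) - 287) = (-510 + 400 + 380)*((6 + 30) - 287) = 270*(36 - 287) = 270*(-251) = -67770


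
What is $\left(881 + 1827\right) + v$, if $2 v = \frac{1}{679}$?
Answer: $\frac{3677465}{1358} \approx 2708.0$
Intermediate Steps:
$v = \frac{1}{1358}$ ($v = \frac{1}{2 \cdot 679} = \frac{1}{2} \cdot \frac{1}{679} = \frac{1}{1358} \approx 0.00073638$)
$\left(881 + 1827\right) + v = \left(881 + 1827\right) + \frac{1}{1358} = 2708 + \frac{1}{1358} = \frac{3677465}{1358}$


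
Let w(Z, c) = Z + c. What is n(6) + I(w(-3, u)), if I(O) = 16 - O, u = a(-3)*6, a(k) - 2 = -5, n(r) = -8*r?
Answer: -11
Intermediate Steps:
a(k) = -3 (a(k) = 2 - 5 = -3)
u = -18 (u = -3*6 = -18)
n(6) + I(w(-3, u)) = -8*6 + (16 - (-3 - 18)) = -48 + (16 - 1*(-21)) = -48 + (16 + 21) = -48 + 37 = -11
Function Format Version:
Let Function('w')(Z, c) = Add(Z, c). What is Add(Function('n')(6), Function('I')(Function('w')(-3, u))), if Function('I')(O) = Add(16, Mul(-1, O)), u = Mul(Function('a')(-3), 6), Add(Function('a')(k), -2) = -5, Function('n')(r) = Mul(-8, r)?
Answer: -11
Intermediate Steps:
Function('a')(k) = -3 (Function('a')(k) = Add(2, -5) = -3)
u = -18 (u = Mul(-3, 6) = -18)
Add(Function('n')(6), Function('I')(Function('w')(-3, u))) = Add(Mul(-8, 6), Add(16, Mul(-1, Add(-3, -18)))) = Add(-48, Add(16, Mul(-1, -21))) = Add(-48, Add(16, 21)) = Add(-48, 37) = -11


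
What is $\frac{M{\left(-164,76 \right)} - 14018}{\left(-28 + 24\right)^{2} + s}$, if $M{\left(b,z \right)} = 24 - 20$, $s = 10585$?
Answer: $- \frac{14014}{10601} \approx -1.322$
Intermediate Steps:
$M{\left(b,z \right)} = 4$
$\frac{M{\left(-164,76 \right)} - 14018}{\left(-28 + 24\right)^{2} + s} = \frac{4 - 14018}{\left(-28 + 24\right)^{2} + 10585} = - \frac{14014}{\left(-4\right)^{2} + 10585} = - \frac{14014}{16 + 10585} = - \frac{14014}{10601}$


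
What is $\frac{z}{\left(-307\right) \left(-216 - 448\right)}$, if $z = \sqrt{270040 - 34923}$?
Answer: $\frac{\sqrt{235117}}{203848} \approx 0.0023787$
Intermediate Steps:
$z = \sqrt{235117}$ ($z = \sqrt{270040 - 34923} = \sqrt{235117} \approx 484.89$)
$\frac{z}{\left(-307\right) \left(-216 - 448\right)} = \frac{\sqrt{235117}}{\left(-307\right) \left(-216 - 448\right)} = \frac{\sqrt{235117}}{\left(-307\right) \left(-664\right)} = \frac{\sqrt{235117}}{203848}$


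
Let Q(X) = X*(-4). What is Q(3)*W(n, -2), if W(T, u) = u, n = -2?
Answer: 24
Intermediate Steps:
Q(X) = -4*X
Q(3)*W(n, -2) = -4*3*(-2) = -12*(-2) = 24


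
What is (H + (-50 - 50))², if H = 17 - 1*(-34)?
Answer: 2401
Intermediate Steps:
H = 51 (H = 17 + 34 = 51)
(H + (-50 - 50))² = (51 + (-50 - 50))² = (51 - 100)² = (-49)² = 2401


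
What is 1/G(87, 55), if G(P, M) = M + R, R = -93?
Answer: -1/38 ≈ -0.026316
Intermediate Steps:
G(P, M) = -93 + M (G(P, M) = M - 93 = -93 + M)
1/G(87, 55) = 1/(-93 + 55) = 1/(-38) = -1/38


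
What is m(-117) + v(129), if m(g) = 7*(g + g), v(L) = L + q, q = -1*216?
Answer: -1725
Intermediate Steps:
q = -216
v(L) = -216 + L (v(L) = L - 216 = -216 + L)
m(g) = 14*g (m(g) = 7*(2*g) = 14*g)
m(-117) + v(129) = 14*(-117) + (-216 + 129) = -1638 - 87 = -1725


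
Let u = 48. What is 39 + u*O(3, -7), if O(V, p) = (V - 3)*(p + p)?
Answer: 39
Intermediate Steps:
O(V, p) = 2*p*(-3 + V) (O(V, p) = (-3 + V)*(2*p) = 2*p*(-3 + V))
39 + u*O(3, -7) = 39 + 48*(2*(-7)*(-3 + 3)) = 39 + 48*(2*(-7)*0) = 39 + 48*0 = 39 + 0 = 39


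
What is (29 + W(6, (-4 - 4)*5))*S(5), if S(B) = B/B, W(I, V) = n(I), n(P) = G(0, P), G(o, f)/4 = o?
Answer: 29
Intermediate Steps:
G(o, f) = 4*o
n(P) = 0 (n(P) = 4*0 = 0)
W(I, V) = 0
S(B) = 1
(29 + W(6, (-4 - 4)*5))*S(5) = (29 + 0)*1 = 29*1 = 29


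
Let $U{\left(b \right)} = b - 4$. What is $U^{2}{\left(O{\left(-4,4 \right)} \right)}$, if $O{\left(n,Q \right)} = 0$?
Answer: $16$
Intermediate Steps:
$U{\left(b \right)} = -4 + b$
$U^{2}{\left(O{\left(-4,4 \right)} \right)} = \left(-4 + 0\right)^{2} = \left(-4\right)^{2} = 16$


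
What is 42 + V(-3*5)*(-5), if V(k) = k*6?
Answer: 492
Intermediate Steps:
V(k) = 6*k
42 + V(-3*5)*(-5) = 42 + (6*(-3*5))*(-5) = 42 + (6*(-15))*(-5) = 42 - 90*(-5) = 42 + 450 = 492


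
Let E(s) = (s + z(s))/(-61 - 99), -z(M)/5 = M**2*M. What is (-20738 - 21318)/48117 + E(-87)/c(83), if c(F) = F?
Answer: -39745065439/159748440 ≈ -248.80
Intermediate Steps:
z(M) = -5*M**3 (z(M) = -5*M**2*M = -5*M**3)
E(s) = -s/160 + s**3/32 (E(s) = (s - 5*s**3)/(-61 - 99) = (s - 5*s**3)/(-160) = (s - 5*s**3)*(-1/160) = -s/160 + s**3/32)
(-20738 - 21318)/48117 + E(-87)/c(83) = (-20738 - 21318)/48117 + (-1/160*(-87) + (1/32)*(-87)**3)/83 = -42056*1/48117 + (87/160 + (1/32)*(-658503))*(1/83) = -42056/48117 + (87/160 - 658503/32)*(1/83) = -42056/48117 - 823107/40*1/83 = -42056/48117 - 823107/3320 = -39745065439/159748440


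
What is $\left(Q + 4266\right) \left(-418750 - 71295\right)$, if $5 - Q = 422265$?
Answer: $204835869730$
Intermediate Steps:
$Q = -422260$ ($Q = 5 - 422265 = -422260$)
$\left(Q + 4266\right) \left(-418750 - 71295\right) = \left(-422260 + 4266\right) \left(-418750 - 71295\right) = \left(-417994\right) \left(-490045\right) = 204835869730$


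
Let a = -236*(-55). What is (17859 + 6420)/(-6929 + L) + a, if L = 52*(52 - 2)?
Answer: 18722047/1443 ≈ 12974.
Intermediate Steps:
L = 2600 (L = 52*50 = 2600)
a = 12980
(17859 + 6420)/(-6929 + L) + a = (17859 + 6420)/(-6929 + 2600) + 12980 = 24279/(-4329) + 12980 = 24279*(-1/4329) + 12980 = -8093/1443 + 12980 = 18722047/1443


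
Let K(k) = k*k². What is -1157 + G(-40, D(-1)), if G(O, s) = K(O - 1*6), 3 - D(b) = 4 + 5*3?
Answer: -98493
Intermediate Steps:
K(k) = k³
D(b) = -16 (D(b) = 3 - (4 + 5*3) = 3 - (4 + 15) = 3 - 1*19 = 3 - 19 = -16)
G(O, s) = (-6 + O)³ (G(O, s) = (O - 1*6)³ = (O - 6)³ = (-6 + O)³)
-1157 + G(-40, D(-1)) = -1157 + (-6 - 40)³ = -1157 + (-46)³ = -1157 - 97336 = -98493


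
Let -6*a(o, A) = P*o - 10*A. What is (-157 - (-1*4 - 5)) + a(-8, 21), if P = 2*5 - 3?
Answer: -311/3 ≈ -103.67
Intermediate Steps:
P = 7 (P = 10 - 3 = 7)
a(o, A) = -7*o/6 + 5*A/3 (a(o, A) = -(7*o - 10*A)/6 = -(-10*A + 7*o)/6 = -7*o/6 + 5*A/3)
(-157 - (-1*4 - 5)) + a(-8, 21) = (-157 - (-1*4 - 5)) + (-7/6*(-8) + (5/3)*21) = (-157 - (-4 - 5)) + (28/3 + 35) = (-157 - 1*(-9)) + 133/3 = (-157 + 9) + 133/3 = -148 + 133/3 = -311/3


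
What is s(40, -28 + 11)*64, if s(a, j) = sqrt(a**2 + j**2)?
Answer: 64*sqrt(1889) ≈ 2781.6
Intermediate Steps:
s(40, -28 + 11)*64 = sqrt(40**2 + (-28 + 11)**2)*64 = sqrt(1600 + (-17)**2)*64 = sqrt(1600 + 289)*64 = sqrt(1889)*64 = 64*sqrt(1889)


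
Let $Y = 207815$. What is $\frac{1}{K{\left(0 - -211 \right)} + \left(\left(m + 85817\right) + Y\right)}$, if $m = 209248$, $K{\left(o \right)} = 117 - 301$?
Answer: $\frac{1}{502696} \approx 1.9893 \cdot 10^{-6}$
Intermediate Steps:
$K{\left(o \right)} = -184$ ($K{\left(o \right)} = 117 - 301 = -184$)
$\frac{1}{K{\left(0 - -211 \right)} + \left(\left(m + 85817\right) + Y\right)} = \frac{1}{-184 + \left(\left(209248 + 85817\right) + 207815\right)} = \frac{1}{-184 + \left(295065 + 207815\right)} = \frac{1}{-184 + 502880} = \frac{1}{502696}$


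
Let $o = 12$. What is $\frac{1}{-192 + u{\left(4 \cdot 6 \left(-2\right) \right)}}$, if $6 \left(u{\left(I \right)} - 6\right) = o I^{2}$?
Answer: $\frac{1}{4422} \approx 0.00022614$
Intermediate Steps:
$u{\left(I \right)} = 6 + 2 I^{2}$ ($u{\left(I \right)} = 6 + \frac{12 I^{2}}{6} = 6 + 2 I^{2}$)
$\frac{1}{-192 + u{\left(4 \cdot 6 \left(-2\right) \right)}} = \frac{1}{-192 + \left(6 + 2 \left(4 \cdot 6 \left(-2\right)\right)^{2}\right)} = \frac{1}{-192 + \left(6 + 2 \left(24 \left(-2\right)\right)^{2}\right)} = \frac{1}{-192 + \left(6 + 2 \left(-48\right)^{2}\right)} = \frac{1}{-192 + \left(6 + 2 \cdot 2304\right)} = \frac{1}{-192 + \left(6 + 4608\right)} = \frac{1}{-192 + 4614} = \frac{1}{4422}$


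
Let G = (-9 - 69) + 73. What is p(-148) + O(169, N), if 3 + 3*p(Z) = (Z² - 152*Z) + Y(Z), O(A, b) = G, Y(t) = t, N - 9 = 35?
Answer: 44234/3 ≈ 14745.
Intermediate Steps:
N = 44 (N = 9 + 35 = 44)
G = -5 (G = -78 + 73 = -5)
O(A, b) = -5
p(Z) = -1 - 151*Z/3 + Z²/3 (p(Z) = -1 + ((Z² - 152*Z) + Z)/3 = -1 + (Z² - 151*Z)/3 = -1 + (-151*Z/3 + Z²/3) = -1 - 151*Z/3 + Z²/3)
p(-148) + O(169, N) = (-1 - 151/3*(-148) + (⅓)*(-148)²) - 5 = (-1 + 22348/3 + (⅓)*21904) - 5 = (-1 + 22348/3 + 21904/3) - 5 = 44249/3 - 5 = 44234/3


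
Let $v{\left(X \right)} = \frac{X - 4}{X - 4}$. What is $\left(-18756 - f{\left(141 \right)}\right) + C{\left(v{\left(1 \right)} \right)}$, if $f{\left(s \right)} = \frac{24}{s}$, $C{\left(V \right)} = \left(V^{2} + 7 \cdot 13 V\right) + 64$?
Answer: $- \frac{874208}{47} \approx -18600.0$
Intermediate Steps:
$v{\left(X \right)} = 1$ ($v{\left(X \right)} = \frac{-4 + X}{-4 + X} = 1$)
$C{\left(V \right)} = 64 + V^{2} + 91 V$ ($C{\left(V \right)} = \left(V^{2} + 91 V\right) + 64 = 64 + V^{2} + 91 V$)
$\left(-18756 - f{\left(141 \right)}\right) + C{\left(v{\left(1 \right)} \right)} = \left(-18756 - \frac{24}{141}\right) + \left(64 + 1^{2} + 91 \cdot 1\right) = \left(-18756 - 24 \cdot \frac{1}{141}\right) + \left(64 + 1 + 91\right) = \left(-18756 - \frac{8}{47}\right) + 156 = - \frac{881540}{47} + 156 = - \frac{874208}{47}$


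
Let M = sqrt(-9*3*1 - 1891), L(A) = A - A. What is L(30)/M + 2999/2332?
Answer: 2999/2332 ≈ 1.2860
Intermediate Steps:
L(A) = 0
M = I*sqrt(1918) (M = sqrt(-27*1 - 1891) = sqrt(-27 - 1891) = sqrt(-1918) = I*sqrt(1918) ≈ 43.795*I)
L(30)/M + 2999/2332 = 0/((I*sqrt(1918))) + 2999/2332 = 0*(-I*sqrt(1918)/1918) + 2999*(1/2332) = 0 + 2999/2332 = 2999/2332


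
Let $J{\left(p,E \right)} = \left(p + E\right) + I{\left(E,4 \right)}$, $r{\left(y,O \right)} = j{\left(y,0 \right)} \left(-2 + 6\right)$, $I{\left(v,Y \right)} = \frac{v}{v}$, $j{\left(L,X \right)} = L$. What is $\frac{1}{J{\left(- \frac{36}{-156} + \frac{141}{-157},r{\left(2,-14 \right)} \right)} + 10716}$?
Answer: $\frac{2041}{21888363} \approx 9.3246 \cdot 10^{-5}$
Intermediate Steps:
$I{\left(v,Y \right)} = 1$
$r{\left(y,O \right)} = 4 y$ ($r{\left(y,O \right)} = y \left(-2 + 6\right) = y 4 = 4 y$)
$J{\left(p,E \right)} = 1 + E + p$ ($J{\left(p,E \right)} = \left(p + E\right) + 1 = \left(E + p\right) + 1 = 1 + E + p$)
$\frac{1}{J{\left(- \frac{36}{-156} + \frac{141}{-157},r{\left(2,-14 \right)} \right)} + 10716} = \frac{1}{\left(1 + 4 \cdot 2 + \left(- \frac{36}{-156} + \frac{141}{-157}\right)\right) + 10716} = \frac{1}{\left(1 + 8 + \left(\left(-36\right) \left(- \frac{1}{156}\right) + 141 \left(- \frac{1}{157}\right)\right)\right) + 10716} = \frac{1}{\left(1 + 8 + \left(\frac{3}{13} - \frac{141}{157}\right)\right) + 10716} = \frac{1}{\left(1 + 8 - \frac{1362}{2041}\right) + 10716} = \frac{1}{\frac{17007}{2041} + 10716} = \frac{1}{\frac{21888363}{2041}} = \frac{2041}{21888363}$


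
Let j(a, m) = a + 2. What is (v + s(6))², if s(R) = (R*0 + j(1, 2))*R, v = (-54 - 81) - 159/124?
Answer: 215120889/15376 ≈ 13991.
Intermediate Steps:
j(a, m) = 2 + a
v = -16899/124 (v = -135 - 159*1/124 = -135 - 159/124 = -16899/124 ≈ -136.28)
s(R) = 3*R (s(R) = (R*0 + (2 + 1))*R = (0 + 3)*R = 3*R)
(v + s(6))² = (-16899/124 + 3*6)² = (-16899/124 + 18)² = (-14667/124)² = 215120889/15376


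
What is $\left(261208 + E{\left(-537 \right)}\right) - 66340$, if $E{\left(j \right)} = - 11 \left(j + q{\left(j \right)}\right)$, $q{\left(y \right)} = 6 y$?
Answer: $236217$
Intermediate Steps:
$E{\left(j \right)} = - 77 j$ ($E{\left(j \right)} = - 11 \left(j + 6 j\right) = - 11 \cdot 7 j = - 77 j$)
$\left(261208 + E{\left(-537 \right)}\right) - 66340 = \left(261208 - -41349\right) - 66340 = \left(261208 + 41349\right) - 66340 = 302557 - 66340 = 236217$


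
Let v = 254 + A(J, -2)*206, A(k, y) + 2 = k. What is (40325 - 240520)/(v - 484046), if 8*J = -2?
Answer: 400390/968511 ≈ 0.41341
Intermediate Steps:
J = -¼ (J = (⅛)*(-2) = -¼ ≈ -0.25000)
A(k, y) = -2 + k
v = -419/2 (v = 254 + (-2 - ¼)*206 = 254 - 9/4*206 = 254 - 927/2 = -419/2 ≈ -209.50)
(40325 - 240520)/(v - 484046) = (40325 - 240520)/(-419/2 - 484046) = -200195/(-968511/2) = -200195*(-2/968511) = 400390/968511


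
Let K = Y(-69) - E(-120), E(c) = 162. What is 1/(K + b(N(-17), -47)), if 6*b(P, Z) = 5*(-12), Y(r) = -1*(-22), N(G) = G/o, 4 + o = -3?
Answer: -1/150 ≈ -0.0066667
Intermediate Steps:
o = -7 (o = -4 - 3 = -7)
N(G) = -G/7 (N(G) = G/(-7) = G*(-⅐) = -G/7)
Y(r) = 22
b(P, Z) = -10 (b(P, Z) = (5*(-12))/6 = (⅙)*(-60) = -10)
K = -140 (K = 22 - 1*162 = 22 - 162 = -140)
1/(K + b(N(-17), -47)) = 1/(-140 - 10) = 1/(-150) = -1/150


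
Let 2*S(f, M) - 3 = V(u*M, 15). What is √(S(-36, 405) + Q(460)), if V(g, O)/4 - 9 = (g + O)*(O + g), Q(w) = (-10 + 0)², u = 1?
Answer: √1411678/2 ≈ 594.07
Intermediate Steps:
Q(w) = 100 (Q(w) = (-10)² = 100)
V(g, O) = 36 + 4*(O + g)² (V(g, O) = 36 + 4*((g + O)*(O + g)) = 36 + 4*((O + g)*(O + g)) = 36 + 4*(O + g)²)
S(f, M) = 39/2 + 2*(15 + M)² (S(f, M) = 3/2 + (36 + 4*(15 + 1*M)²)/2 = 3/2 + (36 + 4*(15 + M)²)/2 = 3/2 + (18 + 2*(15 + M)²) = 39/2 + 2*(15 + M)²)
√(S(-36, 405) + Q(460)) = √((39/2 + 2*(15 + 405)²) + 100) = √((39/2 + 2*420²) + 100) = √((39/2 + 2*176400) + 100) = √((39/2 + 352800) + 100) = √(705639/2 + 100) = √(705839/2) = √1411678/2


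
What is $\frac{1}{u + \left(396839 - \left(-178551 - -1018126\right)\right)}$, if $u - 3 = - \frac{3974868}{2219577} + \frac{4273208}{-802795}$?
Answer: $- \frac{593955105905}{262967751142088057} \approx -2.2587 \cdot 10^{-6}$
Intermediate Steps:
$u = - \frac{2443374131977}{593955105905}$ ($u = 3 + \left(- \frac{3974868}{2219577} + \frac{4273208}{-802795}\right) = 3 + \left(\left(-3974868\right) \frac{1}{2219577} + 4273208 \left(- \frac{1}{802795}\right)\right) = 3 - \frac{4225239449692}{593955105905} = - \frac{2443374131977}{593955105905} \approx -4.1137$)
$\frac{1}{u + \left(396839 - \left(-178551 - -1018126\right)\right)} = \frac{1}{- \frac{2443374131977}{593955105905} + \left(396839 - \left(-178551 - -1018126\right)\right)} = \frac{1}{- \frac{2443374131977}{593955105905} + \left(396839 - \left(-178551 + 1018126\right)\right)} = \frac{1}{- \frac{2443374131977}{593955105905} + \left(396839 - 839575\right)} = \frac{1}{- \frac{2443374131977}{593955105905} - 442736} = \frac{1}{- \frac{262967751142088057}{593955105905}} = - \frac{593955105905}{262967751142088057}$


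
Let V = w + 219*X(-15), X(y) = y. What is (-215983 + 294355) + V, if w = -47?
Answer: 75040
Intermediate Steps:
V = -3332 (V = -47 + 219*(-15) = -47 - 3285 = -3332)
(-215983 + 294355) + V = (-215983 + 294355) - 3332 = 78372 - 3332 = 75040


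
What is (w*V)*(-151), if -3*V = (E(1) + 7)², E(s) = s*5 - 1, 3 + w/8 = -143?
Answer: -21340528/3 ≈ -7.1135e+6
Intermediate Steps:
w = -1168 (w = -24 + 8*(-143) = -24 - 1144 = -1168)
E(s) = -1 + 5*s (E(s) = 5*s - 1 = -1 + 5*s)
V = -121/3 (V = -((-1 + 5*1) + 7)²/3 = -((-1 + 5) + 7)²/3 = -(4 + 7)²/3 = -⅓*11² = -⅓*121 = -121/3 ≈ -40.333)
(w*V)*(-151) = -1168*(-121/3)*(-151) = (141328/3)*(-151) = -21340528/3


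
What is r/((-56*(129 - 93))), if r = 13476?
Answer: -1123/168 ≈ -6.6845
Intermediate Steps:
r/((-56*(129 - 93))) = 13476/((-56*(129 - 93))) = 13476/((-56*36)) = 13476/(-2016) = 13476*(-1/2016) = -1123/168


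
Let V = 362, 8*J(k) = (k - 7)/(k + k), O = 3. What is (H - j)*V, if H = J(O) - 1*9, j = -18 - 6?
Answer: 32399/6 ≈ 5399.8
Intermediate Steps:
J(k) = (-7 + k)/(16*k) (J(k) = ((k - 7)/(k + k))/8 = ((-7 + k)/((2*k)))/8 = ((-7 + k)*(1/(2*k)))/8 = ((-7 + k)/(2*k))/8 = (-7 + k)/(16*k))
j = -24
H = -109/12 (H = (1/16)*(-7 + 3)/3 - 1*9 = (1/16)*(1/3)*(-4) - 9 = -1/12 - 9 = -109/12 ≈ -9.0833)
(H - j)*V = (-109/12 - 1*(-24))*362 = (-109/12 + 24)*362 = (179/12)*362 = 32399/6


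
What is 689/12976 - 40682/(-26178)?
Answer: 272963137/169842864 ≈ 1.6072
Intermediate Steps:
689/12976 - 40682/(-26178) = 689*(1/12976) - 40682*(-1/26178) = 689/12976 + 20341/13089 = 272963137/169842864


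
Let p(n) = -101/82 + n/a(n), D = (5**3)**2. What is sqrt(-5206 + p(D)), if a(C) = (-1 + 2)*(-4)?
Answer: I*sqrt(61279051)/82 ≈ 95.465*I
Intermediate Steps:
a(C) = -4 (a(C) = 1*(-4) = -4)
D = 15625 (D = 125**2 = 15625)
p(n) = -101/82 - n/4 (p(n) = -101/82 + n/(-4) = -101*1/82 + n*(-1/4) = -101/82 - n/4)
sqrt(-5206 + p(D)) = sqrt(-5206 + (-101/82 - 1/4*15625)) = sqrt(-5206 + (-101/82 - 15625/4)) = sqrt(-5206 - 640827/164) = sqrt(-1494611/164) = I*sqrt(61279051)/82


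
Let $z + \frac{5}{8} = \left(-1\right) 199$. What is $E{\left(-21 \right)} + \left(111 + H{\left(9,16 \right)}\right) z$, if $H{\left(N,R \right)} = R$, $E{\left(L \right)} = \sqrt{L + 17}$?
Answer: $- \frac{202819}{8} + 2 i \approx -25352.0 + 2.0 i$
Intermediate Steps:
$E{\left(L \right)} = \sqrt{17 + L}$
$z = - \frac{1597}{8}$ ($z = - \frac{5}{8} - 199 = - \frac{1597}{8} \approx -199.63$)
$E{\left(-21 \right)} + \left(111 + H{\left(9,16 \right)}\right) z = \sqrt{17 - 21} + \left(111 + 16\right) \left(- \frac{1597}{8}\right) = \sqrt{-4} + 127 \left(- \frac{1597}{8}\right) = 2 i - \frac{202819}{8} = - \frac{202819}{8} + 2 i$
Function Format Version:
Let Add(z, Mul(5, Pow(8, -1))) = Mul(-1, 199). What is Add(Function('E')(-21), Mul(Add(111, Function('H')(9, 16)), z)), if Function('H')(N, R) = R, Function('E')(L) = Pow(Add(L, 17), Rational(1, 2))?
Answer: Add(Rational(-202819, 8), Mul(2, I)) ≈ Add(-25352., Mul(2.0000, I))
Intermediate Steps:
Function('E')(L) = Pow(Add(17, L), Rational(1, 2))
z = Rational(-1597, 8) (z = Add(Rational(-5, 8), Mul(-1, 199)) = Add(Rational(-5, 8), -199) = Rational(-1597, 8) ≈ -199.63)
Add(Function('E')(-21), Mul(Add(111, Function('H')(9, 16)), z)) = Add(Pow(Add(17, -21), Rational(1, 2)), Mul(Add(111, 16), Rational(-1597, 8))) = Add(Pow(-4, Rational(1, 2)), Mul(127, Rational(-1597, 8))) = Add(Mul(2, I), Rational(-202819, 8)) = Add(Rational(-202819, 8), Mul(2, I))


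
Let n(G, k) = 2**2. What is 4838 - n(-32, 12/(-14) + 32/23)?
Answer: 4834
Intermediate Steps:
n(G, k) = 4
4838 - n(-32, 12/(-14) + 32/23) = 4838 - 1*4 = 4838 - 4 = 4834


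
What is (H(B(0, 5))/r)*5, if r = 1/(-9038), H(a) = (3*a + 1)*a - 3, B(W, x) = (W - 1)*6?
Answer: -4473810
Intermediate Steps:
B(W, x) = -6 + 6*W (B(W, x) = (-1 + W)*6 = -6 + 6*W)
H(a) = -3 + a*(1 + 3*a) (H(a) = (1 + 3*a)*a - 3 = a*(1 + 3*a) - 3 = -3 + a*(1 + 3*a))
r = -1/9038 ≈ -0.00011064
(H(B(0, 5))/r)*5 = ((-3 + (-6 + 6*0) + 3*(-6 + 6*0)²)/(-1/9038))*5 = ((-3 + (-6 + 0) + 3*(-6 + 0)²)*(-9038))*5 = ((-3 - 6 + 3*(-6)²)*(-9038))*5 = ((-3 - 6 + 3*36)*(-9038))*5 = ((-3 - 6 + 108)*(-9038))*5 = (99*(-9038))*5 = -894762*5 = -4473810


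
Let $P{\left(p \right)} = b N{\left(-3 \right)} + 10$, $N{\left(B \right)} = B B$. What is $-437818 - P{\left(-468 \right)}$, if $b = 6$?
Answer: $-437882$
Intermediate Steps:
$N{\left(B \right)} = B^{2}$
$P{\left(p \right)} = 64$ ($P{\left(p \right)} = 6 \left(-3\right)^{2} + 10 = 6 \cdot 9 + 10 = 54 + 10 = 64$)
$-437818 - P{\left(-468 \right)} = -437818 - 64 = -437882$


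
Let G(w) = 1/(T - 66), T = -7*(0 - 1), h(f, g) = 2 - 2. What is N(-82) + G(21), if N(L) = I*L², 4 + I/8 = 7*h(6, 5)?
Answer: -12694913/59 ≈ -2.1517e+5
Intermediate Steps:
h(f, g) = 0
T = 7 (T = -7*(-1) = 7)
G(w) = -1/59 (G(w) = 1/(7 - 66) = 1/(-59) = -1/59)
I = -32 (I = -32 + 8*(7*0) = -32 + 8*0 = -32 + 0 = -32)
N(L) = -32*L²
N(-82) + G(21) = -32*(-82)² - 1/59 = -32*6724 - 1/59 = -215168 - 1/59 = -12694913/59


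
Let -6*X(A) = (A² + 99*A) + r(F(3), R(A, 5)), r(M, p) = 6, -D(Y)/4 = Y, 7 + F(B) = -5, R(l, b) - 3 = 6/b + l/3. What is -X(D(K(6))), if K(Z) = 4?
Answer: -661/3 ≈ -220.33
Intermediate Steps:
R(l, b) = 3 + 6/b + l/3 (R(l, b) = 3 + (6/b + l/3) = 3 + 6/b + l/3)
F(B) = -12 (F(B) = -7 - 5 = -12)
D(Y) = -4*Y
X(A) = -1 - 33*A/2 - A²/6 (X(A) = -((A² + 99*A) + 6)/6 = -(6 + A² + 99*A)/6 = -1 - 33*A/2 - A²/6)
-X(D(K(6))) = -(-1 - (-66)*4 - (-4*4)²/6) = -(-1 - 33/2*(-16) - ⅙*(-16)²) = -(-1 + 264 - ⅙*256) = -(-1 + 264 - 128/3) = -1*661/3 = -661/3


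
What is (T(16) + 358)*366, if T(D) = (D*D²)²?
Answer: 6140592084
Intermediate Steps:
T(D) = D⁶ (T(D) = (D³)² = D⁶)
(T(16) + 358)*366 = (16⁶ + 358)*366 = (16777216 + 358)*366 = 16777574*366 = 6140592084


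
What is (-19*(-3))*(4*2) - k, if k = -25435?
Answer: 25891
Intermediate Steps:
(-19*(-3))*(4*2) - k = (-19*(-3))*(4*2) - 1*(-25435) = 57*8 + 25435 = 456 + 25435 = 25891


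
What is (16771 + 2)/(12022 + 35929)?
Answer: 16773/47951 ≈ 0.34979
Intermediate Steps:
(16771 + 2)/(12022 + 35929) = 16773/47951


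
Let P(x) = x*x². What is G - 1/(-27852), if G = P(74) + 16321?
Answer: 11740871341/27852 ≈ 4.2155e+5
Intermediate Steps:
P(x) = x³
G = 421545 (G = 74³ + 16321 = 405224 + 16321 = 421545)
G - 1/(-27852) = 421545 - 1/(-27852) = 421545 - 1*(-1/27852) = 421545 + 1/27852 = 11740871341/27852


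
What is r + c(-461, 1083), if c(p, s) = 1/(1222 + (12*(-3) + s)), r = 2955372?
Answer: 6705739069/2269 ≈ 2.9554e+6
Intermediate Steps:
c(p, s) = 1/(1186 + s) (c(p, s) = 1/(1222 + (-36 + s)) = 1/(1186 + s))
r + c(-461, 1083) = 2955372 + 1/(1186 + 1083) = 2955372 + 1/2269 = 6705739069/2269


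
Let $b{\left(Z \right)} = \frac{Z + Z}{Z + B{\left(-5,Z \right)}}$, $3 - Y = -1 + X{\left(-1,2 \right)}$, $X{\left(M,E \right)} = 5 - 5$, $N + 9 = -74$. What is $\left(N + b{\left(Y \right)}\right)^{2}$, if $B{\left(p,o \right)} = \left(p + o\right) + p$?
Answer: $7569$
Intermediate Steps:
$N = -83$ ($N = -9 - 74 = -83$)
$B{\left(p,o \right)} = o + 2 p$ ($B{\left(p,o \right)} = \left(o + p\right) + p = o + 2 p$)
$X{\left(M,E \right)} = 0$
$Y = 4$ ($Y = 3 - \left(-1 + 0\right) = 3 - -1 = 3 + 1 = 4$)
$b{\left(Z \right)} = \frac{2 Z}{-10 + 2 Z}$ ($b{\left(Z \right)} = \frac{Z + Z}{Z + \left(Z + 2 \left(-5\right)\right)} = \frac{2 Z}{Z + \left(Z - 10\right)} = \frac{2 Z}{Z + \left(-10 + Z\right)} = \frac{2 Z}{-10 + 2 Z}$)
$\left(N + b{\left(Y \right)}\right)^{2} = \left(-83 + \frac{4}{-5 + 4}\right)^{2} = \left(-83 + \frac{4}{-1}\right)^{2} = \left(-83 + 4 \left(-1\right)\right)^{2} = \left(-83 - 4\right)^{2} = \left(-87\right)^{2} = 7569$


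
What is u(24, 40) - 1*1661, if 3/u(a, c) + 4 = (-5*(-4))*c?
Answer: -1322153/796 ≈ -1661.0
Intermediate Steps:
u(a, c) = 3/(-4 + 20*c) (u(a, c) = 3/(-4 + (-5*(-4))*c) = 3/(-4 + 20*c))
u(24, 40) - 1*1661 = 3/(4*(-1 + 5*40)) - 1*1661 = 3/(4*(-1 + 200)) - 1661 = (¾)/199 - 1661 = (¾)*(1/199) - 1661 = 3/796 - 1661 = -1322153/796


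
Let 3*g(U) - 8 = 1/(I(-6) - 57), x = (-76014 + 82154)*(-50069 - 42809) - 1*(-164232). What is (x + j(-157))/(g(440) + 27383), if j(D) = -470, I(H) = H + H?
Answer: -59006090853/2834416 ≈ -20818.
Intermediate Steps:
I(H) = 2*H
x = -570106688 (x = 6140*(-92878) + 164232 = -570270920 + 164232 = -570106688)
g(U) = 551/207 (g(U) = 8/3 + 1/(3*(2*(-6) - 57)) = 8/3 + 1/(3*(-12 - 57)) = 8/3 + (1/3)/(-69) = 8/3 + (1/3)*(-1/69) = 8/3 - 1/207 = 551/207)
(x + j(-157))/(g(440) + 27383) = (-570106688 - 470)/(551/207 + 27383) = -570107158/5668832/207 = -570107158*207/5668832 = -59006090853/2834416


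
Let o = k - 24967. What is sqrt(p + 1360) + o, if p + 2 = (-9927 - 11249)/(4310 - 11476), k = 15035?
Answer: -9932 + sqrt(17471790066)/3583 ≈ -9895.1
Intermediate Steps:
p = 3422/3583 (p = -2 + (-9927 - 11249)/(4310 - 11476) = -2 - 21176/(-7166) = -2 - 21176*(-1/7166) = -2 + 10588/3583 = 3422/3583 ≈ 0.95507)
o = -9932 (o = 15035 - 24967 = -9932)
sqrt(p + 1360) + o = sqrt(3422/3583 + 1360) - 9932 = sqrt(4876302/3583) - 9932 = sqrt(17471790066)/3583 - 9932 = -9932 + sqrt(17471790066)/3583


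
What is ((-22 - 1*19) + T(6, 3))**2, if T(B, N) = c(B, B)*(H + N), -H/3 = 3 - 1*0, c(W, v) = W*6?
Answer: 66049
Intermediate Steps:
c(W, v) = 6*W
H = -9 (H = -3*(3 - 1*0) = -3*(3 + 0) = -3*3 = -9)
T(B, N) = 6*B*(-9 + N) (T(B, N) = (6*B)*(-9 + N) = 6*B*(-9 + N))
((-22 - 1*19) + T(6, 3))**2 = ((-22 - 1*19) + 6*6*(-9 + 3))**2 = ((-22 - 19) + 6*6*(-6))**2 = (-41 - 216)**2 = (-257)**2 = 66049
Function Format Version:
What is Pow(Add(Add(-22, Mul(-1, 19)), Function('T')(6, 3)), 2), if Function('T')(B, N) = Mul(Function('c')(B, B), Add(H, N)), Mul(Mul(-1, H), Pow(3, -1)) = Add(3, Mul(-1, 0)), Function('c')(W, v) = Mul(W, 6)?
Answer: 66049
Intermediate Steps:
Function('c')(W, v) = Mul(6, W)
H = -9 (H = Mul(-3, Add(3, Mul(-1, 0))) = Mul(-3, Add(3, 0)) = Mul(-3, 3) = -9)
Function('T')(B, N) = Mul(6, B, Add(-9, N)) (Function('T')(B, N) = Mul(Mul(6, B), Add(-9, N)) = Mul(6, B, Add(-9, N)))
Pow(Add(Add(-22, Mul(-1, 19)), Function('T')(6, 3)), 2) = Pow(Add(Add(-22, Mul(-1, 19)), Mul(6, 6, Add(-9, 3))), 2) = Pow(Add(Add(-22, -19), Mul(6, 6, -6)), 2) = Pow(Add(-41, -216), 2) = Pow(-257, 2) = 66049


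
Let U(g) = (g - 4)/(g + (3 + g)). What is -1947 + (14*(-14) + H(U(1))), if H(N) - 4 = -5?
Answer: -2144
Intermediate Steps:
U(g) = (-4 + g)/(3 + 2*g)
H(N) = -1 (H(N) = 4 - 5 = -1)
-1947 + (14*(-14) + H(U(1))) = -1947 + (14*(-14) - 1) = -1947 + (-196 - 1) = -1947 - 197 = -2144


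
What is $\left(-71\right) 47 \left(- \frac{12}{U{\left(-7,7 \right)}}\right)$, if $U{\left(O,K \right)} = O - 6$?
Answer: $- \frac{40044}{13} \approx -3080.3$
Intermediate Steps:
$U{\left(O,K \right)} = -6 + O$ ($U{\left(O,K \right)} = O - 6 = -6 + O$)
$\left(-71\right) 47 \left(- \frac{12}{U{\left(-7,7 \right)}}\right) = \left(-71\right) 47 \left(- \frac{12}{-6 - 7}\right) = - 3337 \left(- \frac{12}{-13}\right) = - 3337 \left(\left(-12\right) \left(- \frac{1}{13}\right)\right) = \left(-3337\right) \frac{12}{13} = - \frac{40044}{13}$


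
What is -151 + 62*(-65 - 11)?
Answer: -4863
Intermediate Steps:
-151 + 62*(-65 - 11) = -151 + 62*(-76) = -151 - 4712 = -4863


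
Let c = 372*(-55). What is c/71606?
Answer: -10230/35803 ≈ -0.28573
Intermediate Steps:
c = -20460
c/71606 = -20460/71606 = -20460*1/71606 = -10230/35803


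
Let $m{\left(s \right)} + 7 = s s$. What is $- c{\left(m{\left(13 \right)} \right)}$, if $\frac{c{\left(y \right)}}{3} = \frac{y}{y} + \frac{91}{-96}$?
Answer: $- \frac{5}{32} \approx -0.15625$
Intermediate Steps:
$m{\left(s \right)} = -7 + s^{2}$ ($m{\left(s \right)} = -7 + s s = -7 + s^{2}$)
$c{\left(y \right)} = \frac{5}{32}$ ($c{\left(y \right)} = 3 \left(\frac{y}{y} + \frac{91}{-96}\right) = 3 \left(1 + 91 \left(- \frac{1}{96}\right)\right) = 3 \left(1 - \frac{91}{96}\right) = 3 \cdot \frac{5}{96} = \frac{5}{32}$)
$- c{\left(m{\left(13 \right)} \right)} = \left(-1\right) \frac{5}{32} = - \frac{5}{32}$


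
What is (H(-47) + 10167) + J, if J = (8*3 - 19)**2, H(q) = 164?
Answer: 10356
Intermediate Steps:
J = 25 (J = (24 - 19)**2 = 5**2 = 25)
(H(-47) + 10167) + J = (164 + 10167) + 25 = 10331 + 25 = 10356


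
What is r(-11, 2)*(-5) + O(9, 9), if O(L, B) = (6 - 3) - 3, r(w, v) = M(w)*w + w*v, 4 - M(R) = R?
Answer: 935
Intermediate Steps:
M(R) = 4 - R
r(w, v) = v*w + w*(4 - w) (r(w, v) = (4 - w)*w + w*v = w*(4 - w) + v*w = v*w + w*(4 - w))
O(L, B) = 0 (O(L, B) = 3 - 3 = 0)
r(-11, 2)*(-5) + O(9, 9) = -11*(4 + 2 - 1*(-11))*(-5) + 0 = -11*(4 + 2 + 11)*(-5) + 0 = -11*17*(-5) + 0 = -187*(-5) + 0 = 935 + 0 = 935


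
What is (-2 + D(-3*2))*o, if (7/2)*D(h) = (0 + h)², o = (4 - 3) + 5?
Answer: 348/7 ≈ 49.714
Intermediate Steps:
o = 6 (o = 1 + 5 = 6)
D(h) = 2*h²/7 (D(h) = 2*(0 + h)²/7 = 2*h²/7)
(-2 + D(-3*2))*o = (-2 + 2*(-3*2)²/7)*6 = (-2 + (2/7)*(-6)²)*6 = (-2 + (2/7)*36)*6 = (-2 + 72/7)*6 = (58/7)*6 = 348/7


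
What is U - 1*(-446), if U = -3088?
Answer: -2642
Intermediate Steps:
U - 1*(-446) = -3088 - 1*(-446) = -3088 + 446 = -2642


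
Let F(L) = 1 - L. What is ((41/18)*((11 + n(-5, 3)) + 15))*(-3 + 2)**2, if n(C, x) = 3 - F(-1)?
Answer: 123/2 ≈ 61.500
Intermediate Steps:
n(C, x) = 1 (n(C, x) = 3 - (1 - 1*(-1)) = 3 - (1 + 1) = 3 - 1*2 = 3 - 2 = 1)
((41/18)*((11 + n(-5, 3)) + 15))*(-3 + 2)**2 = ((41/18)*((11 + 1) + 15))*(-3 + 2)**2 = ((41*(1/18))*(12 + 15))*(-1)**2 = ((41/18)*27)*1 = (123/2)*1 = 123/2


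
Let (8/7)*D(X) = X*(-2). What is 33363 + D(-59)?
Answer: 133865/4 ≈ 33466.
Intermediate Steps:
D(X) = -7*X/4 (D(X) = 7*(X*(-2))/8 = 7*(-2*X)/8 = -7*X/4)
33363 + D(-59) = 33363 - 7/4*(-59) = 33363 + 413/4 = 133865/4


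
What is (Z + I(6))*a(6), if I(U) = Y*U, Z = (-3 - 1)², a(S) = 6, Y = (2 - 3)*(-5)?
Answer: 276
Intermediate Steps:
Y = 5 (Y = -1*(-5) = 5)
Z = 16 (Z = (-4)² = 16)
I(U) = 5*U
(Z + I(6))*a(6) = (16 + 5*6)*6 = (16 + 30)*6 = 46*6 = 276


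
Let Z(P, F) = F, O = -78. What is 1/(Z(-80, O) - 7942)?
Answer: -1/8020 ≈ -0.00012469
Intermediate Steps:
1/(Z(-80, O) - 7942) = 1/(-78 - 7942) = 1/(-8020) = -1/8020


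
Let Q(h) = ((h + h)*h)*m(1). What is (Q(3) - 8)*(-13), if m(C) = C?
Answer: -130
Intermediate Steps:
Q(h) = 2*h² (Q(h) = ((h + h)*h)*1 = ((2*h)*h)*1 = (2*h²)*1 = 2*h²)
(Q(3) - 8)*(-13) = (2*3² - 8)*(-13) = (2*9 - 8)*(-13) = (18 - 8)*(-13) = 10*(-13) = -130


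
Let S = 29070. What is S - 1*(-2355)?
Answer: 31425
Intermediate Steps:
S - 1*(-2355) = 29070 - 1*(-2355) = 29070 + 2355 = 31425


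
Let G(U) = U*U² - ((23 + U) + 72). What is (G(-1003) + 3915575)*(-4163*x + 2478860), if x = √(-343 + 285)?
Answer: -2491528323099840 + 4184275194672*I*√58 ≈ -2.4915e+15 + 3.1866e+13*I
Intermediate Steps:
x = I*√58 (x = √(-58) = I*√58 ≈ 7.6158*I)
G(U) = -95 + U³ - U (G(U) = U³ - (95 + U) = U³ + (-95 - U) = -95 + U³ - U)
(G(-1003) + 3915575)*(-4163*x + 2478860) = ((-95 + (-1003)³ - 1*(-1003)) + 3915575)*(-4163*I*√58 + 2478860) = ((-95 - 1009027027 + 1003) + 3915575)*(-4163*I*√58 + 2478860) = (-1009026119 + 3915575)*(2478860 - 4163*I*√58) = -1005110544*(2478860 - 4163*I*√58) = -2491528323099840 + 4184275194672*I*√58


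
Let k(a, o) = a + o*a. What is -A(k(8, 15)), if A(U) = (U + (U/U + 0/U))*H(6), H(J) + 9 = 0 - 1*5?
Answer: 1806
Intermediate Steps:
k(a, o) = a + a*o
H(J) = -14 (H(J) = -9 + (0 - 1*5) = -9 + (0 - 5) = -9 - 5 = -14)
A(U) = -14 - 14*U (A(U) = (U + (U/U + 0/U))*(-14) = (U + (1 + 0))*(-14) = (U + 1)*(-14) = (1 + U)*(-14) = -14 - 14*U)
-A(k(8, 15)) = -(-14 - 112*(1 + 15)) = -(-14 - 112*16) = -(-14 - 14*128) = -(-14 - 1792) = -1*(-1806) = 1806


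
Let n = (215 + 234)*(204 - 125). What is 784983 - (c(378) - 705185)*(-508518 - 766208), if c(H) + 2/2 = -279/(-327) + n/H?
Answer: -18516126018352894/20601 ≈ -8.9880e+11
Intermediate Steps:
n = 35471 (n = 449*79 = 35471)
c(H) = -16/109 + 35471/H (c(H) = -1 + (-279/(-327) + 35471/H) = -1 + (-279*(-1/327) + 35471/H) = -1 + (93/109 + 35471/H) = -16/109 + 35471/H)
784983 - (c(378) - 705185)*(-508518 - 766208) = 784983 - ((-16/109 + 35471/378) - 705185)*(-508518 - 766208) = 784983 - ((-16/109 + 35471*(1/378)) - 705185)*(-1274726) = 784983 - ((-16/109 + 35471/378) - 705185)*(-1274726) = 784983 - (3860291/41202 - 705185)*(-1274726) = 784983 - (-29051172079)*(-1274726)/41202 = 784983 - 1*18516142189787677/20601 = 784983 - 18516142189787677/20601 = -18516126018352894/20601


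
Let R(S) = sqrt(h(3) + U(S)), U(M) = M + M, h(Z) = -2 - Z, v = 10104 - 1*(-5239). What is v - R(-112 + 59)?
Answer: 15343 - I*sqrt(111) ≈ 15343.0 - 10.536*I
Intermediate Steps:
v = 15343 (v = 10104 + 5239 = 15343)
U(M) = 2*M
R(S) = sqrt(-5 + 2*S) (R(S) = sqrt((-2 - 1*3) + 2*S) = sqrt((-2 - 3) + 2*S) = sqrt(-5 + 2*S))
v - R(-112 + 59) = 15343 - sqrt(-5 + 2*(-112 + 59)) = 15343 - sqrt(-5 + 2*(-53)) = 15343 - sqrt(-5 - 106) = 15343 - sqrt(-111) = 15343 - I*sqrt(111)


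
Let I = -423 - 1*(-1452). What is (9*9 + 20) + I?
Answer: 1130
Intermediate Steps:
I = 1029 (I = -423 + 1452 = 1029)
(9*9 + 20) + I = (9*9 + 20) + 1029 = (81 + 20) + 1029 = 101 + 1029 = 1130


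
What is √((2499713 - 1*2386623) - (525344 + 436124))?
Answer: I*√848378 ≈ 921.07*I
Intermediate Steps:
√((2499713 - 1*2386623) - (525344 + 436124)) = √((2499713 - 2386623) - 1*961468) = √(113090 - 961468) = √(-848378) = I*√848378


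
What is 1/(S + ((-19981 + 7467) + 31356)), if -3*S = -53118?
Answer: 1/36548 ≈ 2.7361e-5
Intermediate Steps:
S = 17706 (S = -⅓*(-53118) = 17706)
1/(S + ((-19981 + 7467) + 31356)) = 1/(17706 + ((-19981 + 7467) + 31356)) = 1/(17706 + (-12514 + 31356)) = 1/(17706 + 18842) = 1/36548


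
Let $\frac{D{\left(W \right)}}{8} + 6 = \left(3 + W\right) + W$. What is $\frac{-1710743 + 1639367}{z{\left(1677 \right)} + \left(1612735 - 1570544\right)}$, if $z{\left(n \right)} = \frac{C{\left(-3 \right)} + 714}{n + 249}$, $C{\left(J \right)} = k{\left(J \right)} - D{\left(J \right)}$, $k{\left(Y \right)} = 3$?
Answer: $- \frac{45823392}{27086885} \approx -1.6917$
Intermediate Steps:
$D{\left(W \right)} = -24 + 16 W$ ($D{\left(W \right)} = -48 + 8 \left(\left(3 + W\right) + W\right) = -48 + 8 \left(3 + 2 W\right) = -48 + \left(24 + 16 W\right) = -24 + 16 W$)
$C{\left(J \right)} = 27 - 16 J$ ($C{\left(J \right)} = 3 - \left(-24 + 16 J\right) = 27 - 16 J$)
$z{\left(n \right)} = \frac{789}{249 + n}$ ($z{\left(n \right)} = \frac{\left(27 - -48\right) + 714}{n + 249} = \frac{\left(27 + 48\right) + 714}{249 + n} = \frac{75 + 714}{249 + n} = \frac{789}{249 + n}$)
$\frac{-1710743 + 1639367}{z{\left(1677 \right)} + \left(1612735 - 1570544\right)} = \frac{-1710743 + 1639367}{\frac{789}{249 + 1677} + \left(1612735 - 1570544\right)} = - \frac{71376}{\frac{789}{1926} + 42191} = - \frac{71376}{789 \cdot \frac{1}{1926} + 42191} = - \frac{71376}{\frac{263}{642} + 42191} = - \frac{71376}{\frac{27086885}{642}} = \left(-71376\right) \frac{642}{27086885} = - \frac{45823392}{27086885}$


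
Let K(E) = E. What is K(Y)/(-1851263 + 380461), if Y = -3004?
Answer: 1502/735401 ≈ 0.0020424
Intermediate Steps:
K(Y)/(-1851263 + 380461) = -3004/(-1851263 + 380461) = -3004/(-1470802) = -3004*(-1/1470802) = 1502/735401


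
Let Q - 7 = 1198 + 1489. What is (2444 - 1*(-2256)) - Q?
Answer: 2006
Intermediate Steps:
Q = 2694 (Q = 7 + (1198 + 1489) = 7 + 2687 = 2694)
(2444 - 1*(-2256)) - Q = (2444 - 1*(-2256)) - 1*2694 = (2444 + 2256) - 2694 = 4700 - 2694 = 2006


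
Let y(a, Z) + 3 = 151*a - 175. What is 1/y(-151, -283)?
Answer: -1/22979 ≈ -4.3518e-5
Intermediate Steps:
y(a, Z) = -178 + 151*a (y(a, Z) = -3 + (151*a - 175) = -3 + (-175 + 151*a) = -178 + 151*a)
1/y(-151, -283) = 1/(-178 + 151*(-151)) = 1/(-178 - 22801) = 1/(-22979) = -1/22979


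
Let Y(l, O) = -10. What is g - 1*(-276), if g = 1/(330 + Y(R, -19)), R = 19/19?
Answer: 88321/320 ≈ 276.00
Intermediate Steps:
R = 1 (R = 19*(1/19) = 1)
g = 1/320 (g = 1/(330 - 10) = 1/320 ≈ 0.0031250)
g - 1*(-276) = 1/320 - 1*(-276) = 1/320 + 276 = 88321/320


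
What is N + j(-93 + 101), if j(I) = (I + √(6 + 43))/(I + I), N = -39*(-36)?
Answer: 22479/16 ≈ 1404.9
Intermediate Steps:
N = 1404
j(I) = (7 + I)/(2*I) (j(I) = (I + √49)/((2*I)) = (I + 7)*(1/(2*I)) = (7 + I)*(1/(2*I)) = (7 + I)/(2*I))
N + j(-93 + 101) = 1404 + (7 + (-93 + 101))/(2*(-93 + 101)) = 1404 + (½)*(7 + 8)/8 = 1404 + (½)*(⅛)*15 = 1404 + 15/16 = 22479/16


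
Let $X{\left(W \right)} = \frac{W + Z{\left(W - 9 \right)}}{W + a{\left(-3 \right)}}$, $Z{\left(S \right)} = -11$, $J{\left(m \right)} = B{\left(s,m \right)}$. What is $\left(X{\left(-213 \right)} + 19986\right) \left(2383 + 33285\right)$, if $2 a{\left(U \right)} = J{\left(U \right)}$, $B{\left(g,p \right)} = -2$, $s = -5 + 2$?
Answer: $\frac{76280084152}{107} \approx 7.129 \cdot 10^{8}$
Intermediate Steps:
$s = -3$
$J{\left(m \right)} = -2$
$a{\left(U \right)} = -1$ ($a{\left(U \right)} = \frac{1}{2} \left(-2\right) = -1$)
$X{\left(W \right)} = \frac{-11 + W}{-1 + W}$ ($X{\left(W \right)} = \frac{W - 11}{W - 1} = \frac{-11 + W}{-1 + W}$)
$\left(X{\left(-213 \right)} + 19986\right) \left(2383 + 33285\right) = \left(\frac{-11 - 213}{-1 - 213} + 19986\right) \left(2383 + 33285\right) = \left(\frac{1}{-214} \left(-224\right) + 19986\right) 35668 = \left(\left(- \frac{1}{214}\right) \left(-224\right) + 19986\right) 35668 = \left(\frac{112}{107} + 19986\right) 35668 = \frac{2138614}{107} \cdot 35668 = \frac{76280084152}{107}$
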